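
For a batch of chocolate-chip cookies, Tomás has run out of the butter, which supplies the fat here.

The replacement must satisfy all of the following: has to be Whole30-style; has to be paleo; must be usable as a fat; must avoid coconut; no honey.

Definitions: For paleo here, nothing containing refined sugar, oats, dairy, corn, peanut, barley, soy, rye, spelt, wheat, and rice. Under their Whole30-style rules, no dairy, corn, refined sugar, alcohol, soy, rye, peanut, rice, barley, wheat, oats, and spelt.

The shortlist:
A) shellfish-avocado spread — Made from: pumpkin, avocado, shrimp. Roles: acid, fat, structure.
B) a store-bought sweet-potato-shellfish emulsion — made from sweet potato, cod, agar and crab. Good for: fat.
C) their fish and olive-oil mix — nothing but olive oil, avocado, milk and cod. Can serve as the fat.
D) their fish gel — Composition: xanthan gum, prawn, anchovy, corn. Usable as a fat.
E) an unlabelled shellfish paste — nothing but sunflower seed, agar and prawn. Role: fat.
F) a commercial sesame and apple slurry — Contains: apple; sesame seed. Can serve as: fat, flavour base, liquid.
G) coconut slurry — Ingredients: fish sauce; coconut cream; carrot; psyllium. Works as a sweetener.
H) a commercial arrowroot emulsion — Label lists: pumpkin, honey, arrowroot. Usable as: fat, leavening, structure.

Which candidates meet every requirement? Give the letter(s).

A: only shrimp, pumpkin, and avocado; none excluded — OK
B: works as a fat, no honey, no coconut — keep
C: has milk, so not paleo; has milk, so not Whole30-style — reject
D: has corn, so not paleo; has corn, so not Whole30-style — no
E: works as a fat, Whole30-style, no coconut — keep
F: every rule checks out — keep
G: not usable as a fat; has coconut cream, so not coconut-free — no
H: has honey, so not honey-free — no

A, B, E, F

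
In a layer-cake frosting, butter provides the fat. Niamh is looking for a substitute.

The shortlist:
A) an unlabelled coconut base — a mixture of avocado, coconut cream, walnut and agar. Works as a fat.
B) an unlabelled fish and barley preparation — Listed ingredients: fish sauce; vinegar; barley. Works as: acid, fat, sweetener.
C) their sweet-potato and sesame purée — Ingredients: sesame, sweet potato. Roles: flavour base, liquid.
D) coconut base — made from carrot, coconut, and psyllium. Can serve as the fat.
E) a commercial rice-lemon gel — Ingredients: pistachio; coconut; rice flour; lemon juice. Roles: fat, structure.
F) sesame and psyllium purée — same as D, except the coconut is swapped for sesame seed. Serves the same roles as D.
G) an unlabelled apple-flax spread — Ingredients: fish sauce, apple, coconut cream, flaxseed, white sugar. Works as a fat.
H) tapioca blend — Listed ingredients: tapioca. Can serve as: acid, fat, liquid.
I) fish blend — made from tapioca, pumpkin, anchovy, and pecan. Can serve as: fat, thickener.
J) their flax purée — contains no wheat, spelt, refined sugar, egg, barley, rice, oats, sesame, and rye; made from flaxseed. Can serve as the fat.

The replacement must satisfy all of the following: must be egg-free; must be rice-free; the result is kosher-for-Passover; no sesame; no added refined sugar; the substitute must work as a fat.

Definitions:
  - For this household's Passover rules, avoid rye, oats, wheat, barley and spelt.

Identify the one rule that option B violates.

kosher-for-Passover

usable as a fat: satisfied
kosher-for-Passover: has barley — fails
sesame-free: satisfied
rice-free: satisfied
egg-free: satisfied
no-added-sugar: satisfied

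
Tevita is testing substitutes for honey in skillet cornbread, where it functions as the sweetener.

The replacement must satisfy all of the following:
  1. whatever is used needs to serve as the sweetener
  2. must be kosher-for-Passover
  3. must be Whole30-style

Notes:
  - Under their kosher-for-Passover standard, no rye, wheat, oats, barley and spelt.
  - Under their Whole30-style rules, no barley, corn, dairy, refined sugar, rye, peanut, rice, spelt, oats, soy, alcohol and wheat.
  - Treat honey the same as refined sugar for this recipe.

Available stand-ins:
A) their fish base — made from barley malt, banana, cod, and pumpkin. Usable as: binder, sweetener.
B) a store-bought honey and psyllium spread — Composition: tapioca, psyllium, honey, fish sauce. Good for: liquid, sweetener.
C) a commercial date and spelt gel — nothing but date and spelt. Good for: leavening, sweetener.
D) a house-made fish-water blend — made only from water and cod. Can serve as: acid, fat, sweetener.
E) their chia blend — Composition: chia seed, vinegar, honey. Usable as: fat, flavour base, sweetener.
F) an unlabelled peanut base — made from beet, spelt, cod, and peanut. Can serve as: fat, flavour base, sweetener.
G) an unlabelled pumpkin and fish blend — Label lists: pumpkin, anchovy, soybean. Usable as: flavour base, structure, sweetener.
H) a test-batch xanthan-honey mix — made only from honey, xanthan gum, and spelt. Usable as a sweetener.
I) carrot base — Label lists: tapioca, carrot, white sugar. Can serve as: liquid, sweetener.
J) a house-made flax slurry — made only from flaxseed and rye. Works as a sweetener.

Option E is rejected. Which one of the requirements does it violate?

usable as a sweetener: satisfied
kosher-for-Passover: satisfied
Whole30-style: has honey — fails

Whole30-style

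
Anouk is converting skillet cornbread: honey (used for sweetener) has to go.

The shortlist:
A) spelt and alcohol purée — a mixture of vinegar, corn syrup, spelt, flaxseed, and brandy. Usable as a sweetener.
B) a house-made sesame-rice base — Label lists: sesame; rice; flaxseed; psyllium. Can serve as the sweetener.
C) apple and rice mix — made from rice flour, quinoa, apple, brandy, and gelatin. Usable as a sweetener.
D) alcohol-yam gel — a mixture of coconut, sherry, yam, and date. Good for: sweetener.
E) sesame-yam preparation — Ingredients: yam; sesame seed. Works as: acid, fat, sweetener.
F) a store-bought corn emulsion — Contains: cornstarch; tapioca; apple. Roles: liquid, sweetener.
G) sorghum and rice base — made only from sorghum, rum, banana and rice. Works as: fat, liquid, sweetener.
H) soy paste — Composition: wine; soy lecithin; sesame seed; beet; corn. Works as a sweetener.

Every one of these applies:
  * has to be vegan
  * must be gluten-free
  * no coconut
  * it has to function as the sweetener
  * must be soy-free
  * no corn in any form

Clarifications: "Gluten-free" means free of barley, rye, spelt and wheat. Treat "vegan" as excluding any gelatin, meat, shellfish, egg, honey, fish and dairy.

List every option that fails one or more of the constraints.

A: has spelt, so not gluten-free; has corn syrup, so not corn-free — reject
B: rice and sesame etc. — none of it excluded — valid
C: has gelatin, so not vegan — no
D: has coconut, so not coconut-free — out
E: works as a sweetener, vegan, no coconut — valid
F: has cornstarch, so not corn-free — no
G: rum and rice etc. — none of it excluded — OK
H: has corn, so not corn-free; has soy lecithin, so not soy-free — no

A, C, D, F, H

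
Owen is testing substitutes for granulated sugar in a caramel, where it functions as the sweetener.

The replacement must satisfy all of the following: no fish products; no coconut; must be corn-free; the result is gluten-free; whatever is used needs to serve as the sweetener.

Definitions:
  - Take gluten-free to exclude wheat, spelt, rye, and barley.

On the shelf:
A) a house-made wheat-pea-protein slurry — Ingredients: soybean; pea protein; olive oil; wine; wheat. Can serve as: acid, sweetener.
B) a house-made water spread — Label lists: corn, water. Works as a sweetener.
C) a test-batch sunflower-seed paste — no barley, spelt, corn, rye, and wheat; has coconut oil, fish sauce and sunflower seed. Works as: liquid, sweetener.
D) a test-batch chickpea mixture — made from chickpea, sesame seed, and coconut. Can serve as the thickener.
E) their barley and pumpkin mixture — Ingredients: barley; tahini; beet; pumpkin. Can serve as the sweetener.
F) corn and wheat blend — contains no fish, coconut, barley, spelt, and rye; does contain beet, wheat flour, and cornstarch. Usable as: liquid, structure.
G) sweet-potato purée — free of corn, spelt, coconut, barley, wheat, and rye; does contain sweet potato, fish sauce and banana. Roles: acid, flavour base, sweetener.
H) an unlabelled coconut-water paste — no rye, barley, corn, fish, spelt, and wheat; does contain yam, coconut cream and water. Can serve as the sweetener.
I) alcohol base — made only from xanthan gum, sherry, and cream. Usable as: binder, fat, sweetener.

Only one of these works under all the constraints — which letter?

A: has wheat, so not gluten-free — no
B: has corn, so not corn-free — out
C: has fish sauce, so not fish-free; has coconut oil, so not coconut-free — out
D: not usable as a sweetener; has coconut, so not coconut-free — reject
E: has barley, so not gluten-free — no
F: not usable as a sweetener; has wheat flour, so not gluten-free (and 1 more) — out
G: has fish sauce, so not fish-free — reject
H: has coconut cream, so not coconut-free — no
I: only sherry, cream and xanthan gum; none excluded — keep

I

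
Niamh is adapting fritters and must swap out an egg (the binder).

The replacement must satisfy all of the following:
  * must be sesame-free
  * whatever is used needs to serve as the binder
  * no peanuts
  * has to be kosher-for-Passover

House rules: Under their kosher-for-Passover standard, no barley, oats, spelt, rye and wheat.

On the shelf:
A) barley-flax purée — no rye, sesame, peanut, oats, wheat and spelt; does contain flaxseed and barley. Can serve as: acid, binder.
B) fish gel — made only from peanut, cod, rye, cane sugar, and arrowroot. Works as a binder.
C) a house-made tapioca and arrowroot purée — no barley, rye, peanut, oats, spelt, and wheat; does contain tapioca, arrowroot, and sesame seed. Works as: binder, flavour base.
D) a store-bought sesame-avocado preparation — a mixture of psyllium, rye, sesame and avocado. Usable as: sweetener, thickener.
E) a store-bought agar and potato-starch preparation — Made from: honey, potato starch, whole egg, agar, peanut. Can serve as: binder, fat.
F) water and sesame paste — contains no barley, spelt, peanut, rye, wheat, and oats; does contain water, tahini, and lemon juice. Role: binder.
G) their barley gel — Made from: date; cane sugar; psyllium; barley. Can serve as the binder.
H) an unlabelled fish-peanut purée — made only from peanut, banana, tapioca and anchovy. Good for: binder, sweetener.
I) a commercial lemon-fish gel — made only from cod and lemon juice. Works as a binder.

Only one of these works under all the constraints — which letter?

A: has barley, so not kosher-for-Passover — reject
B: has rye, so not kosher-for-Passover; has peanut, so not peanut-free — no
C: has sesame seed, so not sesame-free — no
D: not usable as a binder; has rye, so not kosher-for-Passover (and 1 more) — reject
E: has peanut, so not peanut-free — out
F: has tahini, so not sesame-free — out
G: has barley, so not kosher-for-Passover — reject
H: has peanut, so not peanut-free — no
I: works as a binder, no peanut, no sesame — keep

I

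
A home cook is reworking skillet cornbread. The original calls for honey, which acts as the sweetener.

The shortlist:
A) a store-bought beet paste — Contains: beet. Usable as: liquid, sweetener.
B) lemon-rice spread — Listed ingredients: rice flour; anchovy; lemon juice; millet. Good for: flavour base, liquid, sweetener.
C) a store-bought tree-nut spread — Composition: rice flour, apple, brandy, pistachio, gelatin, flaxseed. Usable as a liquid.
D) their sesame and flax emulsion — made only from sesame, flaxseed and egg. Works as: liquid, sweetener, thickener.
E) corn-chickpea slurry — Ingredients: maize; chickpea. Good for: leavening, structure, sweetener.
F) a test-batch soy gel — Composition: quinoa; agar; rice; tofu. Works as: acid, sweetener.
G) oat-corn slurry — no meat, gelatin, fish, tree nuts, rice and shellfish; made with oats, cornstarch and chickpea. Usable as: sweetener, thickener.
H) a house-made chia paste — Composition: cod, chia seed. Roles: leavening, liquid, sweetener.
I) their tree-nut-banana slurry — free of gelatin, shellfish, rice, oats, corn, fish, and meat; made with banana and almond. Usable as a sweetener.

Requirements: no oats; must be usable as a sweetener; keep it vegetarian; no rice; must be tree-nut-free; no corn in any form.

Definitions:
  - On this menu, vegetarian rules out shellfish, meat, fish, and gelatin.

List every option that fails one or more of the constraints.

B, C, E, F, G, H, I

A: only beet; none excluded — OK
B: has anchovy, so not vegetarian; has rice flour, so not rice-free — no
C: not usable as a sweetener; has gelatin, so not vegetarian (and 2 more) — out
D: every rule checks out — keep
E: has maize, so not corn-free — reject
F: has rice, so not rice-free — out
G: has cornstarch, so not corn-free; has oats, so not oat-free — out
H: has cod, so not vegetarian — out
I: has almond, so not tree-nut-free — reject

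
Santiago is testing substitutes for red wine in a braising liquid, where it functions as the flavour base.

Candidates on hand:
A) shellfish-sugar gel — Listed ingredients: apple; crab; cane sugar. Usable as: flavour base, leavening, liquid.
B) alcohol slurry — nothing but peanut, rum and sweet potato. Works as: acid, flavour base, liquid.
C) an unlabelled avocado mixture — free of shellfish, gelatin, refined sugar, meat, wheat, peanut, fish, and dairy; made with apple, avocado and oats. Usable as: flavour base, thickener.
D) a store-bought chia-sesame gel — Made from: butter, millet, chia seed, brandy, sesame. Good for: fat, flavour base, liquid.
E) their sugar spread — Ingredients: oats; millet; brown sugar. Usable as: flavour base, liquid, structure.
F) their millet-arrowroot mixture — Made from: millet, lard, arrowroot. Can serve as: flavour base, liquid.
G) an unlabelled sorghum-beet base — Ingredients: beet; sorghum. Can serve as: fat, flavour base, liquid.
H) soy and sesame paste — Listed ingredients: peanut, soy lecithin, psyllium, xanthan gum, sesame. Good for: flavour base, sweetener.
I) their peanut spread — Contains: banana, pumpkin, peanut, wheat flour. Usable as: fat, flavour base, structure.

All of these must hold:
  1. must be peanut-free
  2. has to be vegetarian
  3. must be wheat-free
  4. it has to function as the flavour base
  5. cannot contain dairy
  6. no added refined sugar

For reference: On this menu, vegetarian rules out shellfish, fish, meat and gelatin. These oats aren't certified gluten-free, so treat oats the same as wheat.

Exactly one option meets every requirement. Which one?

A: has crab, so not vegetarian; has cane sugar, so not no-added-sugar — out
B: has peanut, so not peanut-free — no
C: has oats, so not wheat-free — out
D: has butter, so not dairy-free — out
E: has oats, so not wheat-free; has brown sugar, so not no-added-sugar — out
F: has lard, so not vegetarian — reject
G: all constraints satisfied — valid
H: has peanut, so not peanut-free — reject
I: has peanut, so not peanut-free; has wheat flour, so not wheat-free — reject

G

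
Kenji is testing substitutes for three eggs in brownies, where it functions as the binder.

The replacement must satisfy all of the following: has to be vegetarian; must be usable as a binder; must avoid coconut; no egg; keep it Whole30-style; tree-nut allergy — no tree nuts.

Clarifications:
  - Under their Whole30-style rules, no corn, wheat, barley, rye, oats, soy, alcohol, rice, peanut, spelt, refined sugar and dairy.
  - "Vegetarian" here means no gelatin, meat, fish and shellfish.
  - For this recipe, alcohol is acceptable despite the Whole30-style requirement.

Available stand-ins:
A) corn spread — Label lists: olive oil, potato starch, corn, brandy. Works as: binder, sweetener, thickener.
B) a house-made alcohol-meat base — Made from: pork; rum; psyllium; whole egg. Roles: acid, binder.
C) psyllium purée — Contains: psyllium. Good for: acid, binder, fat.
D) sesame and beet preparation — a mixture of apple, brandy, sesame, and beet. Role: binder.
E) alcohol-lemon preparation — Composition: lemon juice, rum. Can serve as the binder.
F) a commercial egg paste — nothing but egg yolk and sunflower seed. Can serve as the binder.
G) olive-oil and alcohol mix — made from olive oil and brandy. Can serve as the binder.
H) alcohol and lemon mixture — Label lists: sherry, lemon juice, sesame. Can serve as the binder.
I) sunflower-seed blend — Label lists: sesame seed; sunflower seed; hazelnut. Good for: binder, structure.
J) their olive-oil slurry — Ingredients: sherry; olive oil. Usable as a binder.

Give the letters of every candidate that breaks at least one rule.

A: has corn, so not Whole30-style — reject
B: has pork, so not vegetarian; has whole egg, so not egg-free — reject
C: every rule checks out — valid
D: alcohol is permitted under the Whole30-style carve-out; nothing else excluded — valid
E: alcohol is permitted under the Whole30-style carve-out; nothing else excluded — valid
F: has egg yolk, so not egg-free — reject
G: alcohol is permitted under the Whole30-style carve-out; nothing else excluded — keep
H: alcohol is permitted under the Whole30-style carve-out; nothing else excluded — OK
I: has hazelnut, so not tree-nut-free — reject
J: alcohol is permitted under the Whole30-style carve-out; nothing else excluded — valid

A, B, F, I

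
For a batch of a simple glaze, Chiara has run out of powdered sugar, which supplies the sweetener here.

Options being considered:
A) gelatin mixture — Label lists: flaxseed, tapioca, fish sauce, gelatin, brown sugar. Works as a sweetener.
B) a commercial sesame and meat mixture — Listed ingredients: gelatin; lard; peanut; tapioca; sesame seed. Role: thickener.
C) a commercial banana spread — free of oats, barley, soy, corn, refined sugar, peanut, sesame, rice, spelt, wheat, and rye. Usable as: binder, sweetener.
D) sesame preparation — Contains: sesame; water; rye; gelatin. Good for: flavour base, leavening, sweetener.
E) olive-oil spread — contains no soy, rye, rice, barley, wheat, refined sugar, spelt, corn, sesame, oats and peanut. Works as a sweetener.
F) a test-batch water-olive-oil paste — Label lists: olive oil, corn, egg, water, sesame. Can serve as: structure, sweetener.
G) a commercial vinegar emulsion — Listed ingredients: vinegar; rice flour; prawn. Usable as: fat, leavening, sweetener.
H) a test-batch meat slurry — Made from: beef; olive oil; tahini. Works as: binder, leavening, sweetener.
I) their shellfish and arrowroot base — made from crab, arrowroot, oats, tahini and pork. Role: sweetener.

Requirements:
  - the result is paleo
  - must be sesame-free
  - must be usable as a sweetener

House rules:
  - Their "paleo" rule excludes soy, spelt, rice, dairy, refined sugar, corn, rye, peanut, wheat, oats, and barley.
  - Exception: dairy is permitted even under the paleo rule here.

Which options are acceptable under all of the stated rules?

A: has brown sugar, so not paleo — reject
B: not usable as a sweetener; has peanut, so not paleo (and 1 more) — out
C: works as a sweetener, no sesame, paleo — keep
D: has rye, so not paleo; has sesame, so not sesame-free — reject
E: works as a sweetener, paleo, no sesame — valid
F: has corn, so not paleo; has sesame, so not sesame-free — reject
G: has rice flour, so not paleo — reject
H: has tahini, so not sesame-free — reject
I: has oats, so not paleo; has tahini, so not sesame-free — out

C, E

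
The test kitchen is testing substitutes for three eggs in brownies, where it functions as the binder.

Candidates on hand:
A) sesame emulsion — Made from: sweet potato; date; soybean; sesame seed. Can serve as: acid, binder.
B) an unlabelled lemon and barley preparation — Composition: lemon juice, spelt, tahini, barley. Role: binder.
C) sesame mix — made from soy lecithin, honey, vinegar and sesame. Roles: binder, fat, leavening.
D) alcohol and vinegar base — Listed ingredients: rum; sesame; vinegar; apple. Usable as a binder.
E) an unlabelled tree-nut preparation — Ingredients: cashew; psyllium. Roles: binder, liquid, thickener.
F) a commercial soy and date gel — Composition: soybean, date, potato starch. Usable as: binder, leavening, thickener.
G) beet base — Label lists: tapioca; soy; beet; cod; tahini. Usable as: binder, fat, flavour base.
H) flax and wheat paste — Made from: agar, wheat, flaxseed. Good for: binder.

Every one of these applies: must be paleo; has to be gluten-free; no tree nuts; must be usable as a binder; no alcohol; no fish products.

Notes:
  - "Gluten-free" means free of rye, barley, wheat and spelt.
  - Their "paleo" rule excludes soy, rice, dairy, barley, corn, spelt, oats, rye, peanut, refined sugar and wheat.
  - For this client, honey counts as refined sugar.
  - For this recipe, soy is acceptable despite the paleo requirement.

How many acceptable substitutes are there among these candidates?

2

A: soy is permitted under the paleo carve-out; nothing else excluded — keep
B: has barley, so not gluten-free; has barley, so not paleo — reject
C: has honey, so not paleo — out
D: has rum, so not alcohol-free — out
E: has cashew, so not tree-nut-free — reject
F: soy is permitted under the paleo carve-out; nothing else excluded — valid
G: has cod, so not fish-free — reject
H: has wheat, so not gluten-free; has wheat, so not paleo — reject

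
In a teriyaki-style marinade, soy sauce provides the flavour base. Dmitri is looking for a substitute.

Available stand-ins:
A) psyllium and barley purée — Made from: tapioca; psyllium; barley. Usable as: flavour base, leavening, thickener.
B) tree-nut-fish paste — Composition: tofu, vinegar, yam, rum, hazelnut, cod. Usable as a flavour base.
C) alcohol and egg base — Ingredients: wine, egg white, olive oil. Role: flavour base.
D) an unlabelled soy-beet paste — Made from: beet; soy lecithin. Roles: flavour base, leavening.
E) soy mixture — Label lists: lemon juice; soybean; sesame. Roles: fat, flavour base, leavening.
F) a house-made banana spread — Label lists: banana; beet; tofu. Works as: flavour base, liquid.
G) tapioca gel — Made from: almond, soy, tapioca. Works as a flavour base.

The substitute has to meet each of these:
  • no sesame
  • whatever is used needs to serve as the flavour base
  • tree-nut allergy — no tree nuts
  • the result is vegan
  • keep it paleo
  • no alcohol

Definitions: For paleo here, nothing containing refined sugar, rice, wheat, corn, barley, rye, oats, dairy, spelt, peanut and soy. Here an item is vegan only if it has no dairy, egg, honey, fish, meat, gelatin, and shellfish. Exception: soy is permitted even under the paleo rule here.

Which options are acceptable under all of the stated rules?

A: has barley, so not paleo — reject
B: has cod, so not vegan; has rum, so not alcohol-free (and 1 more) — reject
C: has egg white, so not vegan; has wine, so not alcohol-free — out
D: soy is permitted under the paleo carve-out; nothing else excluded — valid
E: has sesame, so not sesame-free — no
F: soy is permitted under the paleo carve-out; nothing else excluded — valid
G: has almond, so not tree-nut-free — no

D, F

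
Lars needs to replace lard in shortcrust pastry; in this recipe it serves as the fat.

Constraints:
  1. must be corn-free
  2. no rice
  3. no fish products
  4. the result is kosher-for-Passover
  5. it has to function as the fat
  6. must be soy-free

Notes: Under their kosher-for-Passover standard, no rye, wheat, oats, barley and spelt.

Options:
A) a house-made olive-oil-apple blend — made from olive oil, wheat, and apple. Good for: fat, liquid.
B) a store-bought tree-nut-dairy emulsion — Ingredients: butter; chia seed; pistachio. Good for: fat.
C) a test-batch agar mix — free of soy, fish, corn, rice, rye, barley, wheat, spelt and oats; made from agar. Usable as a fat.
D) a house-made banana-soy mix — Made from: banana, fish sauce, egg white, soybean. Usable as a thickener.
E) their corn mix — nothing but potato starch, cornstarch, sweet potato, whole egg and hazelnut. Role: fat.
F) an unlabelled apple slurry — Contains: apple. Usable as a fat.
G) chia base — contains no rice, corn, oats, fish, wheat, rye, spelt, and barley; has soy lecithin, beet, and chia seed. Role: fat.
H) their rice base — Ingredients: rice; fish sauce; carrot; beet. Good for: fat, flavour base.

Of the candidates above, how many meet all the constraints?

3

A: has wheat, so not kosher-for-Passover — out
B: nothing on the exclusion list — valid
C: kosher-for-Passover, no rice — valid
D: not usable as a fat; has fish sauce, so not fish-free (and 1 more) — reject
E: has cornstarch, so not corn-free — out
F: works as a fat, kosher-for-Passover, no fish — valid
G: has soy lecithin, so not soy-free — reject
H: has fish sauce, so not fish-free; has rice, so not rice-free — no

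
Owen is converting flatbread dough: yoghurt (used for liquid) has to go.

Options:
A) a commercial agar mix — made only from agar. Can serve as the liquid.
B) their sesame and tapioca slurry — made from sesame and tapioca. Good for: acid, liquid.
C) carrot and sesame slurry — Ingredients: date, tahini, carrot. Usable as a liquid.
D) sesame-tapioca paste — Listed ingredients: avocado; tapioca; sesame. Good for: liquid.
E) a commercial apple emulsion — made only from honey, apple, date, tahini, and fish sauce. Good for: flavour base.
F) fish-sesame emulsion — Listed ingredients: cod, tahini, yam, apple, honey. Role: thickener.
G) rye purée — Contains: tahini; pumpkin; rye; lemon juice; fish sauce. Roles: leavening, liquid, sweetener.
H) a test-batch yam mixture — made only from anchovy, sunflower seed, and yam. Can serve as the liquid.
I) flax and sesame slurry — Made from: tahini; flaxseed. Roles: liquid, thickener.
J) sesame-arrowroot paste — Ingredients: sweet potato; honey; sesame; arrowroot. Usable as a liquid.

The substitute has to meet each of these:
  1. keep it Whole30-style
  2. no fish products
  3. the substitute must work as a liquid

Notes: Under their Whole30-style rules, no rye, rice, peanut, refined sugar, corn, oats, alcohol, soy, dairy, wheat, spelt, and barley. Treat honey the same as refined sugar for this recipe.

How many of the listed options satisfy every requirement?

5

A: works as a liquid, Whole30-style, no fish — keep
B: every rule checks out — OK
C: only tahini, date and carrot; none excluded — keep
D: every rule checks out — valid
E: not usable as a liquid; has honey, so not Whole30-style (and 1 more) — no
F: not usable as a liquid; has honey, so not Whole30-style (and 1 more) — reject
G: has rye, so not Whole30-style; has fish sauce, so not fish-free — out
H: has anchovy, so not fish-free — no
I: no fish, Whole30-style — OK
J: has honey, so not Whole30-style — no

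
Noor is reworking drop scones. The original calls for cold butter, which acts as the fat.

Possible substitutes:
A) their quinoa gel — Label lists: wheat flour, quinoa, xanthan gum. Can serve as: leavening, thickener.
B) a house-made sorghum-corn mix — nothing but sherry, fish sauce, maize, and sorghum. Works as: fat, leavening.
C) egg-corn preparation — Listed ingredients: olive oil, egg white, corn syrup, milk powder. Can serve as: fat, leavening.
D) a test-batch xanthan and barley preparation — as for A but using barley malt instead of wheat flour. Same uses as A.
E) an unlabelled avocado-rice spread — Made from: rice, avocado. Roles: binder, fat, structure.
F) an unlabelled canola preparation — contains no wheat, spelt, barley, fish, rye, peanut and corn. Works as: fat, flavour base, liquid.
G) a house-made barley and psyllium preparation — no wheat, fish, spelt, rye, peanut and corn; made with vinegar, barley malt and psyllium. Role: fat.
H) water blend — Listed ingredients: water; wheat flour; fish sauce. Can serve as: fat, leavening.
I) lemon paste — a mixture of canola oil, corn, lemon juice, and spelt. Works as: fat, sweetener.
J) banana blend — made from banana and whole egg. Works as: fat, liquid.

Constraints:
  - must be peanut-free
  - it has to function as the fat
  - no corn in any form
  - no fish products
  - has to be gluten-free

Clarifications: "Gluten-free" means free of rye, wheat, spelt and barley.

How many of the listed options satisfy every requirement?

3

A: not usable as a fat; has wheat flour, so not gluten-free — out
B: has fish sauce, so not fish-free; has maize, so not corn-free — reject
C: has corn syrup, so not corn-free — no
D: not usable as a fat; has barley malt, so not gluten-free — no
E: every rule checks out — OK
F: all constraints satisfied — valid
G: has barley malt, so not gluten-free — reject
H: has wheat flour, so not gluten-free; has fish sauce, so not fish-free — reject
I: has spelt, so not gluten-free; has corn, so not corn-free — no
J: only whole egg and banana; none excluded — OK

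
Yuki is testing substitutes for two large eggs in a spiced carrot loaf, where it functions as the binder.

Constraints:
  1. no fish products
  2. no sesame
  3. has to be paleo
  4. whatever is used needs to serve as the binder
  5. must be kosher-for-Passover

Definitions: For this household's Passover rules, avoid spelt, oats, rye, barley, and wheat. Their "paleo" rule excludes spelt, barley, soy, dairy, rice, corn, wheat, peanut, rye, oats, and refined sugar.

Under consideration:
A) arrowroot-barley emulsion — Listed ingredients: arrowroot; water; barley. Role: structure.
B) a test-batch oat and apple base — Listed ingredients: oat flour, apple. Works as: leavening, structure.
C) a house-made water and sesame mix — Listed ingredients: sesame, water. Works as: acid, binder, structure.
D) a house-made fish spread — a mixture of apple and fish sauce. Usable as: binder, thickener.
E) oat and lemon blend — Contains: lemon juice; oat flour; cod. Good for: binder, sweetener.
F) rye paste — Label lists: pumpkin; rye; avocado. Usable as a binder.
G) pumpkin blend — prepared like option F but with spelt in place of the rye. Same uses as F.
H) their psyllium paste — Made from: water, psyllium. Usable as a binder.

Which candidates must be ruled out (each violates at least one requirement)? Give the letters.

A, B, C, D, E, F, G

A: not usable as a binder; has barley, so not kosher-for-Passover (and 1 more) — out
B: not usable as a binder; has oat flour, so not kosher-for-Passover (and 1 more) — reject
C: has sesame, so not sesame-free — no
D: has fish sauce, so not fish-free — no
E: has oat flour, so not kosher-for-Passover; has oat flour, so not paleo (and 1 more) — reject
F: has rye, so not kosher-for-Passover; has rye, so not paleo — no
G: has spelt, so not kosher-for-Passover; has spelt, so not paleo — reject
H: every rule checks out — valid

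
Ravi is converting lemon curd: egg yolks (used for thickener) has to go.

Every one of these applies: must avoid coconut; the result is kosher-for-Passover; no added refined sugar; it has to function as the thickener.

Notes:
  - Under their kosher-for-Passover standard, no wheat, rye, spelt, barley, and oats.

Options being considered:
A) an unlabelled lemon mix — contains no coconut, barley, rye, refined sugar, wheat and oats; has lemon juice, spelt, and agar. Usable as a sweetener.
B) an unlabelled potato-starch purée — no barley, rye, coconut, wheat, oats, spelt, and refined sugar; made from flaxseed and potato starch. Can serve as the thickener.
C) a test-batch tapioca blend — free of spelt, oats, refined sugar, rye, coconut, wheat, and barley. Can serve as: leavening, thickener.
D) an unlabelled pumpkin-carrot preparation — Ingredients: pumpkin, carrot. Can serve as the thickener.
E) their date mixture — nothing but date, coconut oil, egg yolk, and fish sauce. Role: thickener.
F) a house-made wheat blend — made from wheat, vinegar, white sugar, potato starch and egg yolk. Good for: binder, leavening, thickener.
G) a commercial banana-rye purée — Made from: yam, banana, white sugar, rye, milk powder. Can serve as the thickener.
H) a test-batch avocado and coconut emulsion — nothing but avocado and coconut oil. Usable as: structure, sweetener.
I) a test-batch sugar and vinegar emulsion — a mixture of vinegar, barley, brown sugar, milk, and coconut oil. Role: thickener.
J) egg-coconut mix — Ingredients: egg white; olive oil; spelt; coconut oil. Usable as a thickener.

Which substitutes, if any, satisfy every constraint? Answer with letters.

B, C, D

A: not usable as a thickener; has spelt, so not kosher-for-Passover — out
B: every rule checks out — OK
C: no refined sugar, kosher-for-Passover — OK
D: all constraints satisfied — keep
E: has coconut oil, so not coconut-free — out
F: has wheat, so not kosher-for-Passover; has white sugar, so not no-added-sugar — no
G: has rye, so not kosher-for-Passover; has white sugar, so not no-added-sugar — out
H: not usable as a thickener; has coconut oil, so not coconut-free — out
I: has barley, so not kosher-for-Passover; has coconut oil, so not coconut-free (and 1 more) — out
J: has spelt, so not kosher-for-Passover; has coconut oil, so not coconut-free — no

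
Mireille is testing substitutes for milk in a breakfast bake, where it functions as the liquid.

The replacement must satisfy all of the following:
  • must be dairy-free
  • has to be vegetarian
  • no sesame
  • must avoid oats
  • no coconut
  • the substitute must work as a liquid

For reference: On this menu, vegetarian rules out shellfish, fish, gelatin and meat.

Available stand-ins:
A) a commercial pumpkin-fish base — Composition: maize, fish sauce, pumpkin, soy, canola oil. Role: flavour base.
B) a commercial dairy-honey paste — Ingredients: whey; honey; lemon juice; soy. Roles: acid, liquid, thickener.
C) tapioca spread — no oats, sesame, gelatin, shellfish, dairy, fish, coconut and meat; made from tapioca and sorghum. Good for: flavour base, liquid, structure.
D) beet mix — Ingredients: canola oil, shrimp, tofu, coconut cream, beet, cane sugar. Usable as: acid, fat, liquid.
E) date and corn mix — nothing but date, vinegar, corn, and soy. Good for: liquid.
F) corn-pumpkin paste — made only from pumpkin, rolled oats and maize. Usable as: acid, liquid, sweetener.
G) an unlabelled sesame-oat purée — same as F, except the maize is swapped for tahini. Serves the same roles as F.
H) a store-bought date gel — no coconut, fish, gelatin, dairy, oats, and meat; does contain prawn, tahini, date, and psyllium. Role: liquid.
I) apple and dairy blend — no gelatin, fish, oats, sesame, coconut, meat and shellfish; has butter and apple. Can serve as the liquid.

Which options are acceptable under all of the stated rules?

C, E

A: not usable as a liquid; has fish sauce, so not vegetarian — reject
B: has whey, so not dairy-free — no
C: works as a liquid, no dairy, no sesame — keep
D: has shrimp, so not vegetarian; has coconut cream, so not coconut-free — no
E: nothing on the exclusion list — valid
F: has rolled oats, so not oat-free — out
G: has rolled oats, so not oat-free; has tahini, so not sesame-free — reject
H: has prawn, so not vegetarian; has tahini, so not sesame-free — reject
I: has butter, so not dairy-free — reject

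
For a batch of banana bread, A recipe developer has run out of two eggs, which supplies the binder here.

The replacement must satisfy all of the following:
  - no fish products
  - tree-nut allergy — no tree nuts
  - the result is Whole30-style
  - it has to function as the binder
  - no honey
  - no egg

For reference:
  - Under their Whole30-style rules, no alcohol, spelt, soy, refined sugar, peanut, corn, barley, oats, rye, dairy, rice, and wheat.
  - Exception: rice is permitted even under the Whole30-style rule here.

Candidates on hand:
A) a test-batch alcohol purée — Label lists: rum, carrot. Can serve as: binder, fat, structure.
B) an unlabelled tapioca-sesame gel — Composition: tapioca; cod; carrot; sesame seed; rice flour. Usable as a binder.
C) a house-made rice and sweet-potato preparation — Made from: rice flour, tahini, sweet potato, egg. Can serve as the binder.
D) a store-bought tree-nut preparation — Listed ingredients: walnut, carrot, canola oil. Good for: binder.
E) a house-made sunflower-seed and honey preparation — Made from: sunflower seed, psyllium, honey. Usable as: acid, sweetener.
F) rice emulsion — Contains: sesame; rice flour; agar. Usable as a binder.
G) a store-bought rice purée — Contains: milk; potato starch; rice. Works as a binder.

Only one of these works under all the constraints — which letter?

A: has rum, so not Whole30-style — out
B: has cod, so not fish-free — no
C: has egg, so not egg-free — out
D: has walnut, so not tree-nut-free — no
E: not usable as a binder; has honey, so not honey-free — out
F: rice is permitted under the Whole30-style carve-out; nothing else excluded — valid
G: has milk, so not Whole30-style — no

F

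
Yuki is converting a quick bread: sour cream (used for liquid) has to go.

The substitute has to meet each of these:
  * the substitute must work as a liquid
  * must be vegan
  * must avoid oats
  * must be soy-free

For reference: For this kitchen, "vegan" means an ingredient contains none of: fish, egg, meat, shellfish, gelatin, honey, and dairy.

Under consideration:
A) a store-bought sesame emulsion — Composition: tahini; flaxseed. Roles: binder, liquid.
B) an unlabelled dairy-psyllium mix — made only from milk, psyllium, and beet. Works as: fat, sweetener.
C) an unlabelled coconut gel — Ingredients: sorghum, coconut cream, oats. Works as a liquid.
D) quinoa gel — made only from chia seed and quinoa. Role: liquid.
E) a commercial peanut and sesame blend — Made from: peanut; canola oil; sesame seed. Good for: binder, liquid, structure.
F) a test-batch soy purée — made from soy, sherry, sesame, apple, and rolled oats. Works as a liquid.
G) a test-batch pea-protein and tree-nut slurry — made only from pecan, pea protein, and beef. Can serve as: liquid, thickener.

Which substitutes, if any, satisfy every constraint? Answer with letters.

A, D, E

A: works as a liquid, no oats, no soy — OK
B: not usable as a liquid; has milk, so not vegan — reject
C: has oats, so not oat-free — reject
D: only chia seed and quinoa; none excluded — valid
E: nothing on the exclusion list — OK
F: has rolled oats, so not oat-free; has soy, so not soy-free — out
G: has beef, so not vegan — no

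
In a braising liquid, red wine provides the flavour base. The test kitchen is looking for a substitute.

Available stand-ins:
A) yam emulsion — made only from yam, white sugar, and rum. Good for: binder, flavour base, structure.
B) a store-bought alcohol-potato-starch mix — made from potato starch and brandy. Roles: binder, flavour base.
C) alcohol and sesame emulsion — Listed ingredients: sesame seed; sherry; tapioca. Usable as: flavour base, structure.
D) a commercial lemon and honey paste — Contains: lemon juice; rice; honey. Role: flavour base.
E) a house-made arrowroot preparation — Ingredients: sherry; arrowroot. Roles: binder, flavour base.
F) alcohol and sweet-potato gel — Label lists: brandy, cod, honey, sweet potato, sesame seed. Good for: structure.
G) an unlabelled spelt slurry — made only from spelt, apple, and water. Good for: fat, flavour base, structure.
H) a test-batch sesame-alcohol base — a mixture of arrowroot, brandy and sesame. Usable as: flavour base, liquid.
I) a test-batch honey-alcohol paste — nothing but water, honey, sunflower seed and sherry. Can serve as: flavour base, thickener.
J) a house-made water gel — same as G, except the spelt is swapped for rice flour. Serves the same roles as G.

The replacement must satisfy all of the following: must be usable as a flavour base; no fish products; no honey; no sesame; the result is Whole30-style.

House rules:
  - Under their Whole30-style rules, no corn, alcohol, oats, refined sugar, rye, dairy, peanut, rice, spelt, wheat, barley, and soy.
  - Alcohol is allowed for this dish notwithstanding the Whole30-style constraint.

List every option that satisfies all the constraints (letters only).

A: has white sugar, so not Whole30-style — no
B: alcohol is permitted under the Whole30-style carve-out; nothing else excluded — keep
C: has sesame seed, so not sesame-free — out
D: has rice, so not Whole30-style; has honey, so not honey-free — reject
E: alcohol is permitted under the Whole30-style carve-out; nothing else excluded — valid
F: not usable as a flavour base; has sesame seed, so not sesame-free (and 2 more) — reject
G: has spelt, so not Whole30-style — no
H: has sesame, so not sesame-free — out
I: has honey, so not honey-free — no
J: has rice flour, so not Whole30-style — out

B, E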